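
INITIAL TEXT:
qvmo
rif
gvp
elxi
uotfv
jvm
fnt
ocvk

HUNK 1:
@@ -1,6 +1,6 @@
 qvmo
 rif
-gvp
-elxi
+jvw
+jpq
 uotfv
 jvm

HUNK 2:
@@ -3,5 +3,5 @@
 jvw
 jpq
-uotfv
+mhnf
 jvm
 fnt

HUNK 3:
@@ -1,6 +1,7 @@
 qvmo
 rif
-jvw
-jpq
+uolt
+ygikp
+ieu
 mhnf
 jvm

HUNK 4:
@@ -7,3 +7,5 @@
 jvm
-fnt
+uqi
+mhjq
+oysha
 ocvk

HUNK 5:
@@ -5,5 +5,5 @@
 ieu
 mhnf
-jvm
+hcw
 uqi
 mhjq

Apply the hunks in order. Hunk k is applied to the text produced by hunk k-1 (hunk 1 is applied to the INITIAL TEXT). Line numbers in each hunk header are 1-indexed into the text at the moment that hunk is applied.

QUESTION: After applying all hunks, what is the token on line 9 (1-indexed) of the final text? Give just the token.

Answer: mhjq

Derivation:
Hunk 1: at line 1 remove [gvp,elxi] add [jvw,jpq] -> 8 lines: qvmo rif jvw jpq uotfv jvm fnt ocvk
Hunk 2: at line 3 remove [uotfv] add [mhnf] -> 8 lines: qvmo rif jvw jpq mhnf jvm fnt ocvk
Hunk 3: at line 1 remove [jvw,jpq] add [uolt,ygikp,ieu] -> 9 lines: qvmo rif uolt ygikp ieu mhnf jvm fnt ocvk
Hunk 4: at line 7 remove [fnt] add [uqi,mhjq,oysha] -> 11 lines: qvmo rif uolt ygikp ieu mhnf jvm uqi mhjq oysha ocvk
Hunk 5: at line 5 remove [jvm] add [hcw] -> 11 lines: qvmo rif uolt ygikp ieu mhnf hcw uqi mhjq oysha ocvk
Final line 9: mhjq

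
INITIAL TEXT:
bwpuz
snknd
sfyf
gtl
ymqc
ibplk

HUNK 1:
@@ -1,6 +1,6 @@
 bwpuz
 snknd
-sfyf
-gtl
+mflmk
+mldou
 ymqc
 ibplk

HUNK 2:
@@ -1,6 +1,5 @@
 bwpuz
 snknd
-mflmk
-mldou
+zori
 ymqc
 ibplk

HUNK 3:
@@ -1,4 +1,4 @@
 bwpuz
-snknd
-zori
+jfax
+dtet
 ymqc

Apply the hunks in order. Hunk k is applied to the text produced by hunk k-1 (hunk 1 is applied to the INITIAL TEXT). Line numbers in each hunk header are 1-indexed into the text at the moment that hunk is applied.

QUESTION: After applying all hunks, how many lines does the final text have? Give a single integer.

Answer: 5

Derivation:
Hunk 1: at line 1 remove [sfyf,gtl] add [mflmk,mldou] -> 6 lines: bwpuz snknd mflmk mldou ymqc ibplk
Hunk 2: at line 1 remove [mflmk,mldou] add [zori] -> 5 lines: bwpuz snknd zori ymqc ibplk
Hunk 3: at line 1 remove [snknd,zori] add [jfax,dtet] -> 5 lines: bwpuz jfax dtet ymqc ibplk
Final line count: 5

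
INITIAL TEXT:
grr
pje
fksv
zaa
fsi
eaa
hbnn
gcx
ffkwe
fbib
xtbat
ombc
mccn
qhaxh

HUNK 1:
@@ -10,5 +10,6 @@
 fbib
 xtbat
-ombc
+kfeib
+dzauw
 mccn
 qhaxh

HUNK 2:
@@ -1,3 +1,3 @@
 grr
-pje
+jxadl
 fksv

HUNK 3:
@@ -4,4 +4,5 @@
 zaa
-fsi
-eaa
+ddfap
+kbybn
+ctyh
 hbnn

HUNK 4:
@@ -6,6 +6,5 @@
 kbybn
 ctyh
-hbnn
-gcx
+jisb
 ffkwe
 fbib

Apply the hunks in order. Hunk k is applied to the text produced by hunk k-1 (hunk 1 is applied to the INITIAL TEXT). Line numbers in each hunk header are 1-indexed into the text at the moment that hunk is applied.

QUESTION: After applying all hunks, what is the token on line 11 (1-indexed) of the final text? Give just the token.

Answer: xtbat

Derivation:
Hunk 1: at line 10 remove [ombc] add [kfeib,dzauw] -> 15 lines: grr pje fksv zaa fsi eaa hbnn gcx ffkwe fbib xtbat kfeib dzauw mccn qhaxh
Hunk 2: at line 1 remove [pje] add [jxadl] -> 15 lines: grr jxadl fksv zaa fsi eaa hbnn gcx ffkwe fbib xtbat kfeib dzauw mccn qhaxh
Hunk 3: at line 4 remove [fsi,eaa] add [ddfap,kbybn,ctyh] -> 16 lines: grr jxadl fksv zaa ddfap kbybn ctyh hbnn gcx ffkwe fbib xtbat kfeib dzauw mccn qhaxh
Hunk 4: at line 6 remove [hbnn,gcx] add [jisb] -> 15 lines: grr jxadl fksv zaa ddfap kbybn ctyh jisb ffkwe fbib xtbat kfeib dzauw mccn qhaxh
Final line 11: xtbat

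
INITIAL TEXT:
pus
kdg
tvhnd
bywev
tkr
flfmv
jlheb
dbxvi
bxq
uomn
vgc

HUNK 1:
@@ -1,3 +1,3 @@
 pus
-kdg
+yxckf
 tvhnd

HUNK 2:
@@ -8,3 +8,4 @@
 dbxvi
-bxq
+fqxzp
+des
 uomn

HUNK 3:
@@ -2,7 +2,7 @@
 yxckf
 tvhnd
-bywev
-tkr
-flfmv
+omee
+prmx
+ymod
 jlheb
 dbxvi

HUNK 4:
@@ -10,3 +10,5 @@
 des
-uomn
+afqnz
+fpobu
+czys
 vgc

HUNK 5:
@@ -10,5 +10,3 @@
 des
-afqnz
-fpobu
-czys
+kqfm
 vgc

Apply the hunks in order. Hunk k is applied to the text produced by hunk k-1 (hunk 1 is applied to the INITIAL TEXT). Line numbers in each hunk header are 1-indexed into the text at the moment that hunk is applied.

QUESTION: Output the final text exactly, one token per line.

Hunk 1: at line 1 remove [kdg] add [yxckf] -> 11 lines: pus yxckf tvhnd bywev tkr flfmv jlheb dbxvi bxq uomn vgc
Hunk 2: at line 8 remove [bxq] add [fqxzp,des] -> 12 lines: pus yxckf tvhnd bywev tkr flfmv jlheb dbxvi fqxzp des uomn vgc
Hunk 3: at line 2 remove [bywev,tkr,flfmv] add [omee,prmx,ymod] -> 12 lines: pus yxckf tvhnd omee prmx ymod jlheb dbxvi fqxzp des uomn vgc
Hunk 4: at line 10 remove [uomn] add [afqnz,fpobu,czys] -> 14 lines: pus yxckf tvhnd omee prmx ymod jlheb dbxvi fqxzp des afqnz fpobu czys vgc
Hunk 5: at line 10 remove [afqnz,fpobu,czys] add [kqfm] -> 12 lines: pus yxckf tvhnd omee prmx ymod jlheb dbxvi fqxzp des kqfm vgc

Answer: pus
yxckf
tvhnd
omee
prmx
ymod
jlheb
dbxvi
fqxzp
des
kqfm
vgc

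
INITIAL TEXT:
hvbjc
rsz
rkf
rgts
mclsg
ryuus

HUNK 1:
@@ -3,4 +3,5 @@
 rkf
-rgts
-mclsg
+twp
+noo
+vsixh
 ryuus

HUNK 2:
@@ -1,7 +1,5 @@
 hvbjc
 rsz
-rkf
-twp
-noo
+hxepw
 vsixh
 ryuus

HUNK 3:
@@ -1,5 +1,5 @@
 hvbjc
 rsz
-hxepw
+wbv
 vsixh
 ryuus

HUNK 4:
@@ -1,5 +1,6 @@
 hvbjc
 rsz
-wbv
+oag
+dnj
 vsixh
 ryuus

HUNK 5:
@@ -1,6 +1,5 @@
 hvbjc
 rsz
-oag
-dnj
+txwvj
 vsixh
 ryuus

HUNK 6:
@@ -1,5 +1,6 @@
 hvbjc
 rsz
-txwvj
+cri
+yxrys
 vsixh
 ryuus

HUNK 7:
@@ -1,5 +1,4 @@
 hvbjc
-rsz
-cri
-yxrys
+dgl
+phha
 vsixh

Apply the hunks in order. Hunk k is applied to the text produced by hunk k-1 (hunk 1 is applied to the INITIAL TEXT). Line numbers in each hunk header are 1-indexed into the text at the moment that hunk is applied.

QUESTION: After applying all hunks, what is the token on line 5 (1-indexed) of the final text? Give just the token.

Answer: ryuus

Derivation:
Hunk 1: at line 3 remove [rgts,mclsg] add [twp,noo,vsixh] -> 7 lines: hvbjc rsz rkf twp noo vsixh ryuus
Hunk 2: at line 1 remove [rkf,twp,noo] add [hxepw] -> 5 lines: hvbjc rsz hxepw vsixh ryuus
Hunk 3: at line 1 remove [hxepw] add [wbv] -> 5 lines: hvbjc rsz wbv vsixh ryuus
Hunk 4: at line 1 remove [wbv] add [oag,dnj] -> 6 lines: hvbjc rsz oag dnj vsixh ryuus
Hunk 5: at line 1 remove [oag,dnj] add [txwvj] -> 5 lines: hvbjc rsz txwvj vsixh ryuus
Hunk 6: at line 1 remove [txwvj] add [cri,yxrys] -> 6 lines: hvbjc rsz cri yxrys vsixh ryuus
Hunk 7: at line 1 remove [rsz,cri,yxrys] add [dgl,phha] -> 5 lines: hvbjc dgl phha vsixh ryuus
Final line 5: ryuus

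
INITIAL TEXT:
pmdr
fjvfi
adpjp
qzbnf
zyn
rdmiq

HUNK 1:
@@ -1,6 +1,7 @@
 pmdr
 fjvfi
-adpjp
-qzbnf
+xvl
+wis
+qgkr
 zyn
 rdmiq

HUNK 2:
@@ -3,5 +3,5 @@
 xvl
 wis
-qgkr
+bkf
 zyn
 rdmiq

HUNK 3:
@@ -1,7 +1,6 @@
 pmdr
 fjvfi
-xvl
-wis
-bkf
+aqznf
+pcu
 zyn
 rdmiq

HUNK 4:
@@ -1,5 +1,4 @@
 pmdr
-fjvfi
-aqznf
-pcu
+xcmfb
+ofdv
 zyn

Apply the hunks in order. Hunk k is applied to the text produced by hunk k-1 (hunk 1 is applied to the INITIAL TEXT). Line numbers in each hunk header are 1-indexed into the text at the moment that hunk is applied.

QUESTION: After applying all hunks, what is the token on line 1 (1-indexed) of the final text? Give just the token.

Hunk 1: at line 1 remove [adpjp,qzbnf] add [xvl,wis,qgkr] -> 7 lines: pmdr fjvfi xvl wis qgkr zyn rdmiq
Hunk 2: at line 3 remove [qgkr] add [bkf] -> 7 lines: pmdr fjvfi xvl wis bkf zyn rdmiq
Hunk 3: at line 1 remove [xvl,wis,bkf] add [aqznf,pcu] -> 6 lines: pmdr fjvfi aqznf pcu zyn rdmiq
Hunk 4: at line 1 remove [fjvfi,aqznf,pcu] add [xcmfb,ofdv] -> 5 lines: pmdr xcmfb ofdv zyn rdmiq
Final line 1: pmdr

Answer: pmdr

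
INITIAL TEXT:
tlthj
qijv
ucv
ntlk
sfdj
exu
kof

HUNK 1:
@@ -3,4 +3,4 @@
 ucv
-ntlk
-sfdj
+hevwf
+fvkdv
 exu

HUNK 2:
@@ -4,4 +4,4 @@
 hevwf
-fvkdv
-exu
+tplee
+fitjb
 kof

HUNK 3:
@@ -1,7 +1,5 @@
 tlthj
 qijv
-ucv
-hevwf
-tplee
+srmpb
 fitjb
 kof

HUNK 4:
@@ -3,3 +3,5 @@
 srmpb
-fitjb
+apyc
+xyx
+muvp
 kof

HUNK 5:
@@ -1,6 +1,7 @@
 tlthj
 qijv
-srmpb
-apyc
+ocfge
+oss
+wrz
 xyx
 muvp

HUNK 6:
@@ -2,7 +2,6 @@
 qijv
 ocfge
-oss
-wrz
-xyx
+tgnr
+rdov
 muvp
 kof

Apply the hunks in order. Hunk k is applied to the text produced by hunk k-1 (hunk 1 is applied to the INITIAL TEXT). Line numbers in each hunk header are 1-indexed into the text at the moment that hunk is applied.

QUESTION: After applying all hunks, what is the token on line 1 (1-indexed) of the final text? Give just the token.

Answer: tlthj

Derivation:
Hunk 1: at line 3 remove [ntlk,sfdj] add [hevwf,fvkdv] -> 7 lines: tlthj qijv ucv hevwf fvkdv exu kof
Hunk 2: at line 4 remove [fvkdv,exu] add [tplee,fitjb] -> 7 lines: tlthj qijv ucv hevwf tplee fitjb kof
Hunk 3: at line 1 remove [ucv,hevwf,tplee] add [srmpb] -> 5 lines: tlthj qijv srmpb fitjb kof
Hunk 4: at line 3 remove [fitjb] add [apyc,xyx,muvp] -> 7 lines: tlthj qijv srmpb apyc xyx muvp kof
Hunk 5: at line 1 remove [srmpb,apyc] add [ocfge,oss,wrz] -> 8 lines: tlthj qijv ocfge oss wrz xyx muvp kof
Hunk 6: at line 2 remove [oss,wrz,xyx] add [tgnr,rdov] -> 7 lines: tlthj qijv ocfge tgnr rdov muvp kof
Final line 1: tlthj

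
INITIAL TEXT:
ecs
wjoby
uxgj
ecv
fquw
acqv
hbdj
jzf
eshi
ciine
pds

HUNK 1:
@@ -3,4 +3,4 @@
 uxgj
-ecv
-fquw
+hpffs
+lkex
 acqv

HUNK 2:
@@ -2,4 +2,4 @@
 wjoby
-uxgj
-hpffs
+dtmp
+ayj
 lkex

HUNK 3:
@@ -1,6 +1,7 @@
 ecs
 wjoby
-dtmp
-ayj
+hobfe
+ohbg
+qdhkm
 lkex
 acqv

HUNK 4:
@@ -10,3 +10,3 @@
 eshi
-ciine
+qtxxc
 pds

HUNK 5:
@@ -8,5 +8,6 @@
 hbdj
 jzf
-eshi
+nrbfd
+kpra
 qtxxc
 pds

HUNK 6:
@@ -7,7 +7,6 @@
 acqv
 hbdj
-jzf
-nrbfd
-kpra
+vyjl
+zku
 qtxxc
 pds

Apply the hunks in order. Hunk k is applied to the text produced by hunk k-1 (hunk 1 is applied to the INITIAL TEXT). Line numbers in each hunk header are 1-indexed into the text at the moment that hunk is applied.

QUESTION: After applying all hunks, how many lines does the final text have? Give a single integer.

Hunk 1: at line 3 remove [ecv,fquw] add [hpffs,lkex] -> 11 lines: ecs wjoby uxgj hpffs lkex acqv hbdj jzf eshi ciine pds
Hunk 2: at line 2 remove [uxgj,hpffs] add [dtmp,ayj] -> 11 lines: ecs wjoby dtmp ayj lkex acqv hbdj jzf eshi ciine pds
Hunk 3: at line 1 remove [dtmp,ayj] add [hobfe,ohbg,qdhkm] -> 12 lines: ecs wjoby hobfe ohbg qdhkm lkex acqv hbdj jzf eshi ciine pds
Hunk 4: at line 10 remove [ciine] add [qtxxc] -> 12 lines: ecs wjoby hobfe ohbg qdhkm lkex acqv hbdj jzf eshi qtxxc pds
Hunk 5: at line 8 remove [eshi] add [nrbfd,kpra] -> 13 lines: ecs wjoby hobfe ohbg qdhkm lkex acqv hbdj jzf nrbfd kpra qtxxc pds
Hunk 6: at line 7 remove [jzf,nrbfd,kpra] add [vyjl,zku] -> 12 lines: ecs wjoby hobfe ohbg qdhkm lkex acqv hbdj vyjl zku qtxxc pds
Final line count: 12

Answer: 12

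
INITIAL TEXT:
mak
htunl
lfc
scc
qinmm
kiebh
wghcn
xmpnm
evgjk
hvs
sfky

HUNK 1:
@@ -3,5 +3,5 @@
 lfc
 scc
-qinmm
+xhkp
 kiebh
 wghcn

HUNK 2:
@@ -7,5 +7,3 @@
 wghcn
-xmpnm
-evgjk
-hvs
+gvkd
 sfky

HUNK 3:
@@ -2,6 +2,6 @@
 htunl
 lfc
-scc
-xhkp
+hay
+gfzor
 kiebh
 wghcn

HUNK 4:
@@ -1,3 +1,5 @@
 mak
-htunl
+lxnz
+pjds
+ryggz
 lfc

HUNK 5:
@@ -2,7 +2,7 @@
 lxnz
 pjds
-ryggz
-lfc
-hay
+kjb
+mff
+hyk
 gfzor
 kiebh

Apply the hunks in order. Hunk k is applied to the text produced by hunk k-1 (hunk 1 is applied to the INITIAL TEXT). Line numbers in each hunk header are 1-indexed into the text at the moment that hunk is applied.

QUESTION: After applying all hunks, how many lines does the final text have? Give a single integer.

Hunk 1: at line 3 remove [qinmm] add [xhkp] -> 11 lines: mak htunl lfc scc xhkp kiebh wghcn xmpnm evgjk hvs sfky
Hunk 2: at line 7 remove [xmpnm,evgjk,hvs] add [gvkd] -> 9 lines: mak htunl lfc scc xhkp kiebh wghcn gvkd sfky
Hunk 3: at line 2 remove [scc,xhkp] add [hay,gfzor] -> 9 lines: mak htunl lfc hay gfzor kiebh wghcn gvkd sfky
Hunk 4: at line 1 remove [htunl] add [lxnz,pjds,ryggz] -> 11 lines: mak lxnz pjds ryggz lfc hay gfzor kiebh wghcn gvkd sfky
Hunk 5: at line 2 remove [ryggz,lfc,hay] add [kjb,mff,hyk] -> 11 lines: mak lxnz pjds kjb mff hyk gfzor kiebh wghcn gvkd sfky
Final line count: 11

Answer: 11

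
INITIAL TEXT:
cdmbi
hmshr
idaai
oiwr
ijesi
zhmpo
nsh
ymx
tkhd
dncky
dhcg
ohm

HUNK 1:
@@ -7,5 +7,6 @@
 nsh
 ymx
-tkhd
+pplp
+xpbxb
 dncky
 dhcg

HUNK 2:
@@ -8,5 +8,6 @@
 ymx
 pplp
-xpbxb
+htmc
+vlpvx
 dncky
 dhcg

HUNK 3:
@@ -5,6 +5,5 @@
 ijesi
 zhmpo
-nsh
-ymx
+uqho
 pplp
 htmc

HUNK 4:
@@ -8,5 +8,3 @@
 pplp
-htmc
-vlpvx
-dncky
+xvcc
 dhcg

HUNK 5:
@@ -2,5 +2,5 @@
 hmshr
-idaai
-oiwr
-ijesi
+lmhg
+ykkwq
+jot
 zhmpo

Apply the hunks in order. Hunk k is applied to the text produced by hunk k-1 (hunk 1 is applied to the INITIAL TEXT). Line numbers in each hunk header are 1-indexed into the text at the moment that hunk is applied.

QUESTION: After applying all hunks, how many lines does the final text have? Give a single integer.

Hunk 1: at line 7 remove [tkhd] add [pplp,xpbxb] -> 13 lines: cdmbi hmshr idaai oiwr ijesi zhmpo nsh ymx pplp xpbxb dncky dhcg ohm
Hunk 2: at line 8 remove [xpbxb] add [htmc,vlpvx] -> 14 lines: cdmbi hmshr idaai oiwr ijesi zhmpo nsh ymx pplp htmc vlpvx dncky dhcg ohm
Hunk 3: at line 5 remove [nsh,ymx] add [uqho] -> 13 lines: cdmbi hmshr idaai oiwr ijesi zhmpo uqho pplp htmc vlpvx dncky dhcg ohm
Hunk 4: at line 8 remove [htmc,vlpvx,dncky] add [xvcc] -> 11 lines: cdmbi hmshr idaai oiwr ijesi zhmpo uqho pplp xvcc dhcg ohm
Hunk 5: at line 2 remove [idaai,oiwr,ijesi] add [lmhg,ykkwq,jot] -> 11 lines: cdmbi hmshr lmhg ykkwq jot zhmpo uqho pplp xvcc dhcg ohm
Final line count: 11

Answer: 11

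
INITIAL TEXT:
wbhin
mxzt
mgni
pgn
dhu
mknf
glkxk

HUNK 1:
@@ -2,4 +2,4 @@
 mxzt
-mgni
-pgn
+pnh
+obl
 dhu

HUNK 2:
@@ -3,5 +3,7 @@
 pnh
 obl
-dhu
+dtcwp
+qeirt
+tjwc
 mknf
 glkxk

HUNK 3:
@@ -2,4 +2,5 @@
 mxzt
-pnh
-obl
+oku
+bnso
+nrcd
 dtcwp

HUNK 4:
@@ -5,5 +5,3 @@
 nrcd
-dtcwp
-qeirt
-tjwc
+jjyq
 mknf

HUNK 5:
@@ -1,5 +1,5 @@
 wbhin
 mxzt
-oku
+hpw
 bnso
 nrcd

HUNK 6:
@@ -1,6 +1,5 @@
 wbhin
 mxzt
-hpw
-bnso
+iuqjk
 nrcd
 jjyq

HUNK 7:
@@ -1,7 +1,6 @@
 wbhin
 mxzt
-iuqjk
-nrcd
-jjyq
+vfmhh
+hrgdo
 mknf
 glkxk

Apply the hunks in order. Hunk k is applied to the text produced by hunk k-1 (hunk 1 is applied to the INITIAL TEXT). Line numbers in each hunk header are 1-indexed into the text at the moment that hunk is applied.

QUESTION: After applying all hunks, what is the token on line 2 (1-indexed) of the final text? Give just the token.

Hunk 1: at line 2 remove [mgni,pgn] add [pnh,obl] -> 7 lines: wbhin mxzt pnh obl dhu mknf glkxk
Hunk 2: at line 3 remove [dhu] add [dtcwp,qeirt,tjwc] -> 9 lines: wbhin mxzt pnh obl dtcwp qeirt tjwc mknf glkxk
Hunk 3: at line 2 remove [pnh,obl] add [oku,bnso,nrcd] -> 10 lines: wbhin mxzt oku bnso nrcd dtcwp qeirt tjwc mknf glkxk
Hunk 4: at line 5 remove [dtcwp,qeirt,tjwc] add [jjyq] -> 8 lines: wbhin mxzt oku bnso nrcd jjyq mknf glkxk
Hunk 5: at line 1 remove [oku] add [hpw] -> 8 lines: wbhin mxzt hpw bnso nrcd jjyq mknf glkxk
Hunk 6: at line 1 remove [hpw,bnso] add [iuqjk] -> 7 lines: wbhin mxzt iuqjk nrcd jjyq mknf glkxk
Hunk 7: at line 1 remove [iuqjk,nrcd,jjyq] add [vfmhh,hrgdo] -> 6 lines: wbhin mxzt vfmhh hrgdo mknf glkxk
Final line 2: mxzt

Answer: mxzt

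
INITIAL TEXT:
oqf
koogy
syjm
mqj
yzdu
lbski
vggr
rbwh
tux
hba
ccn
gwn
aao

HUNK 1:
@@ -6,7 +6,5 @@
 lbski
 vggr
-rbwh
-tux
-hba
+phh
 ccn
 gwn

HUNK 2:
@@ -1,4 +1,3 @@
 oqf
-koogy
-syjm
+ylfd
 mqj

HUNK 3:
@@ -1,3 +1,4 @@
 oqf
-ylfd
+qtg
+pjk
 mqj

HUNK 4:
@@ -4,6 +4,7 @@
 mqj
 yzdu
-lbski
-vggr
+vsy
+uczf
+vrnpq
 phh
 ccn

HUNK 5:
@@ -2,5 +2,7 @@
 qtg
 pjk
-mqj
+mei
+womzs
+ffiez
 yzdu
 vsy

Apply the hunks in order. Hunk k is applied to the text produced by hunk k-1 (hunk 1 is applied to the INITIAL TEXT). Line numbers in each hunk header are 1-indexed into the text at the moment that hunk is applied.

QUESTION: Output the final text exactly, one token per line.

Answer: oqf
qtg
pjk
mei
womzs
ffiez
yzdu
vsy
uczf
vrnpq
phh
ccn
gwn
aao

Derivation:
Hunk 1: at line 6 remove [rbwh,tux,hba] add [phh] -> 11 lines: oqf koogy syjm mqj yzdu lbski vggr phh ccn gwn aao
Hunk 2: at line 1 remove [koogy,syjm] add [ylfd] -> 10 lines: oqf ylfd mqj yzdu lbski vggr phh ccn gwn aao
Hunk 3: at line 1 remove [ylfd] add [qtg,pjk] -> 11 lines: oqf qtg pjk mqj yzdu lbski vggr phh ccn gwn aao
Hunk 4: at line 4 remove [lbski,vggr] add [vsy,uczf,vrnpq] -> 12 lines: oqf qtg pjk mqj yzdu vsy uczf vrnpq phh ccn gwn aao
Hunk 5: at line 2 remove [mqj] add [mei,womzs,ffiez] -> 14 lines: oqf qtg pjk mei womzs ffiez yzdu vsy uczf vrnpq phh ccn gwn aao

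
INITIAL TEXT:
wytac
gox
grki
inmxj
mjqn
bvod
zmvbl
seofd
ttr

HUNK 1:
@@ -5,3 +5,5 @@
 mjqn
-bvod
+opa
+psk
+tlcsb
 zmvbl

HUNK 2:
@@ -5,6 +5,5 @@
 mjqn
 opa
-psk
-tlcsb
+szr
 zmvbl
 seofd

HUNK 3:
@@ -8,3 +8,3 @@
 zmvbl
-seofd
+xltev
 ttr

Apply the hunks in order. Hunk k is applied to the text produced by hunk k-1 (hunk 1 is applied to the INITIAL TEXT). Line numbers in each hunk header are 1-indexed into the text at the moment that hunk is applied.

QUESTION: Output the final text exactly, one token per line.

Hunk 1: at line 5 remove [bvod] add [opa,psk,tlcsb] -> 11 lines: wytac gox grki inmxj mjqn opa psk tlcsb zmvbl seofd ttr
Hunk 2: at line 5 remove [psk,tlcsb] add [szr] -> 10 lines: wytac gox grki inmxj mjqn opa szr zmvbl seofd ttr
Hunk 3: at line 8 remove [seofd] add [xltev] -> 10 lines: wytac gox grki inmxj mjqn opa szr zmvbl xltev ttr

Answer: wytac
gox
grki
inmxj
mjqn
opa
szr
zmvbl
xltev
ttr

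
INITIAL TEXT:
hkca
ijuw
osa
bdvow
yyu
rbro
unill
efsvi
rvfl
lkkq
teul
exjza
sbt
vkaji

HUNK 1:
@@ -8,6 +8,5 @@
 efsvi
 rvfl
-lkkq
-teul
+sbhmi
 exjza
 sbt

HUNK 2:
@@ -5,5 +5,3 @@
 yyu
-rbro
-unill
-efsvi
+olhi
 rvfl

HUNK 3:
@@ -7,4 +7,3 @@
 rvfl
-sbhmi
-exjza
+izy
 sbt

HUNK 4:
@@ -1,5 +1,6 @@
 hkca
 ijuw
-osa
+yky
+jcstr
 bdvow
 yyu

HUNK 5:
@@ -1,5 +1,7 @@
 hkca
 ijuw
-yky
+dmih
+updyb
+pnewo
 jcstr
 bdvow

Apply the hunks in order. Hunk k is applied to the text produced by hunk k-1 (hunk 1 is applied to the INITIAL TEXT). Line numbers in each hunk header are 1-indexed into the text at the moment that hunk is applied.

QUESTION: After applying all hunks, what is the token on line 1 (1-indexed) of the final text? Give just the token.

Answer: hkca

Derivation:
Hunk 1: at line 8 remove [lkkq,teul] add [sbhmi] -> 13 lines: hkca ijuw osa bdvow yyu rbro unill efsvi rvfl sbhmi exjza sbt vkaji
Hunk 2: at line 5 remove [rbro,unill,efsvi] add [olhi] -> 11 lines: hkca ijuw osa bdvow yyu olhi rvfl sbhmi exjza sbt vkaji
Hunk 3: at line 7 remove [sbhmi,exjza] add [izy] -> 10 lines: hkca ijuw osa bdvow yyu olhi rvfl izy sbt vkaji
Hunk 4: at line 1 remove [osa] add [yky,jcstr] -> 11 lines: hkca ijuw yky jcstr bdvow yyu olhi rvfl izy sbt vkaji
Hunk 5: at line 1 remove [yky] add [dmih,updyb,pnewo] -> 13 lines: hkca ijuw dmih updyb pnewo jcstr bdvow yyu olhi rvfl izy sbt vkaji
Final line 1: hkca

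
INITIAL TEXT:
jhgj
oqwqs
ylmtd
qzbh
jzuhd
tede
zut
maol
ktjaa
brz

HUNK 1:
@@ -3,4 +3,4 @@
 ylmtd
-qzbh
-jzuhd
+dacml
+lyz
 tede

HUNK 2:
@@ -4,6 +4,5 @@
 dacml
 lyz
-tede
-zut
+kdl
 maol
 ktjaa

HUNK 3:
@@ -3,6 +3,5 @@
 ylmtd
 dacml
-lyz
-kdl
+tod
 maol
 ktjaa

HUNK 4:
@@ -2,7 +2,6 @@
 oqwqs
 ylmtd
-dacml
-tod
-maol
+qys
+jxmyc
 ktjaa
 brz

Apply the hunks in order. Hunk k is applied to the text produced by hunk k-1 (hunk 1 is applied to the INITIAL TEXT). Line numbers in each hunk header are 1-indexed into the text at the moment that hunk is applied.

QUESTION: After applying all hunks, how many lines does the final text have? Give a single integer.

Hunk 1: at line 3 remove [qzbh,jzuhd] add [dacml,lyz] -> 10 lines: jhgj oqwqs ylmtd dacml lyz tede zut maol ktjaa brz
Hunk 2: at line 4 remove [tede,zut] add [kdl] -> 9 lines: jhgj oqwqs ylmtd dacml lyz kdl maol ktjaa brz
Hunk 3: at line 3 remove [lyz,kdl] add [tod] -> 8 lines: jhgj oqwqs ylmtd dacml tod maol ktjaa brz
Hunk 4: at line 2 remove [dacml,tod,maol] add [qys,jxmyc] -> 7 lines: jhgj oqwqs ylmtd qys jxmyc ktjaa brz
Final line count: 7

Answer: 7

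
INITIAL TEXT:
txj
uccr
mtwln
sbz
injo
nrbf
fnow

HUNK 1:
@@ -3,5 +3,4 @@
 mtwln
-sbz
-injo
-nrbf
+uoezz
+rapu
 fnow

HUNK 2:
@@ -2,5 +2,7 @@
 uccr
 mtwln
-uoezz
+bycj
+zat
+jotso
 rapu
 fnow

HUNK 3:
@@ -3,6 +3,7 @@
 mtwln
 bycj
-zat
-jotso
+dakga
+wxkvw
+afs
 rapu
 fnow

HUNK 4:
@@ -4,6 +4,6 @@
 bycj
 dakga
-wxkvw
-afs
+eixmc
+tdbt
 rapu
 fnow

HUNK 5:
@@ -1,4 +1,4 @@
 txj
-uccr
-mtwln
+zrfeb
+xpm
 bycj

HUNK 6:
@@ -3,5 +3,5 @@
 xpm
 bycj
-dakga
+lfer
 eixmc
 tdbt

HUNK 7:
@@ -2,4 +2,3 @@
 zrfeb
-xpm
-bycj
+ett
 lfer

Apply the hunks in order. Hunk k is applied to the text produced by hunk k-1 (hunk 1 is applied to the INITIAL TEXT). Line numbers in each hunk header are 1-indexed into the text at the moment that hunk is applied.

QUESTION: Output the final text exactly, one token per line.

Hunk 1: at line 3 remove [sbz,injo,nrbf] add [uoezz,rapu] -> 6 lines: txj uccr mtwln uoezz rapu fnow
Hunk 2: at line 2 remove [uoezz] add [bycj,zat,jotso] -> 8 lines: txj uccr mtwln bycj zat jotso rapu fnow
Hunk 3: at line 3 remove [zat,jotso] add [dakga,wxkvw,afs] -> 9 lines: txj uccr mtwln bycj dakga wxkvw afs rapu fnow
Hunk 4: at line 4 remove [wxkvw,afs] add [eixmc,tdbt] -> 9 lines: txj uccr mtwln bycj dakga eixmc tdbt rapu fnow
Hunk 5: at line 1 remove [uccr,mtwln] add [zrfeb,xpm] -> 9 lines: txj zrfeb xpm bycj dakga eixmc tdbt rapu fnow
Hunk 6: at line 3 remove [dakga] add [lfer] -> 9 lines: txj zrfeb xpm bycj lfer eixmc tdbt rapu fnow
Hunk 7: at line 2 remove [xpm,bycj] add [ett] -> 8 lines: txj zrfeb ett lfer eixmc tdbt rapu fnow

Answer: txj
zrfeb
ett
lfer
eixmc
tdbt
rapu
fnow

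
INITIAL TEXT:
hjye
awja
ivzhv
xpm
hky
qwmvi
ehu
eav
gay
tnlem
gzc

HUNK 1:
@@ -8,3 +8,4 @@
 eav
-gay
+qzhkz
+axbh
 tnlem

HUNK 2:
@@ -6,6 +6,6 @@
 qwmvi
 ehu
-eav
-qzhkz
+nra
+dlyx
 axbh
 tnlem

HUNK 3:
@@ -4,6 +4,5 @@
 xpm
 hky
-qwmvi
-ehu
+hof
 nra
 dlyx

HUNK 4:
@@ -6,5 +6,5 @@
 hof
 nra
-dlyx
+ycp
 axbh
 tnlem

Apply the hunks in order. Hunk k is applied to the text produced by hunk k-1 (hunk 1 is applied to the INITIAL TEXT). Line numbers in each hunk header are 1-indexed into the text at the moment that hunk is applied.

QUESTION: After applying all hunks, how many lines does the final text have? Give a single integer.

Answer: 11

Derivation:
Hunk 1: at line 8 remove [gay] add [qzhkz,axbh] -> 12 lines: hjye awja ivzhv xpm hky qwmvi ehu eav qzhkz axbh tnlem gzc
Hunk 2: at line 6 remove [eav,qzhkz] add [nra,dlyx] -> 12 lines: hjye awja ivzhv xpm hky qwmvi ehu nra dlyx axbh tnlem gzc
Hunk 3: at line 4 remove [qwmvi,ehu] add [hof] -> 11 lines: hjye awja ivzhv xpm hky hof nra dlyx axbh tnlem gzc
Hunk 4: at line 6 remove [dlyx] add [ycp] -> 11 lines: hjye awja ivzhv xpm hky hof nra ycp axbh tnlem gzc
Final line count: 11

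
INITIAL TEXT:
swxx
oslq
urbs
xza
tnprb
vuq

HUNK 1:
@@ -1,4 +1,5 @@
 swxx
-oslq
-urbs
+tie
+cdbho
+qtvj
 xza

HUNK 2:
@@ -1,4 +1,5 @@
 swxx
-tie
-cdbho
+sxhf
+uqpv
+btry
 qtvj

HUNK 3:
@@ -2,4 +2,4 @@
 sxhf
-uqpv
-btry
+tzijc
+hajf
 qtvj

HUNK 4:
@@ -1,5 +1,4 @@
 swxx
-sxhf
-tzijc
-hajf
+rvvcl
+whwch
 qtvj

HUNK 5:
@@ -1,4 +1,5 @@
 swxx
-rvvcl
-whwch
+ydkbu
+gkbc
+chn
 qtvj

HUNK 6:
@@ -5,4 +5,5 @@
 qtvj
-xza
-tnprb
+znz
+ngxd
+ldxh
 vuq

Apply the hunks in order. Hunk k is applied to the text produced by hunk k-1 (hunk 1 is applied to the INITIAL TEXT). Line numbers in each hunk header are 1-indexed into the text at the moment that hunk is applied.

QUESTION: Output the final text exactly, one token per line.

Hunk 1: at line 1 remove [oslq,urbs] add [tie,cdbho,qtvj] -> 7 lines: swxx tie cdbho qtvj xza tnprb vuq
Hunk 2: at line 1 remove [tie,cdbho] add [sxhf,uqpv,btry] -> 8 lines: swxx sxhf uqpv btry qtvj xza tnprb vuq
Hunk 3: at line 2 remove [uqpv,btry] add [tzijc,hajf] -> 8 lines: swxx sxhf tzijc hajf qtvj xza tnprb vuq
Hunk 4: at line 1 remove [sxhf,tzijc,hajf] add [rvvcl,whwch] -> 7 lines: swxx rvvcl whwch qtvj xza tnprb vuq
Hunk 5: at line 1 remove [rvvcl,whwch] add [ydkbu,gkbc,chn] -> 8 lines: swxx ydkbu gkbc chn qtvj xza tnprb vuq
Hunk 6: at line 5 remove [xza,tnprb] add [znz,ngxd,ldxh] -> 9 lines: swxx ydkbu gkbc chn qtvj znz ngxd ldxh vuq

Answer: swxx
ydkbu
gkbc
chn
qtvj
znz
ngxd
ldxh
vuq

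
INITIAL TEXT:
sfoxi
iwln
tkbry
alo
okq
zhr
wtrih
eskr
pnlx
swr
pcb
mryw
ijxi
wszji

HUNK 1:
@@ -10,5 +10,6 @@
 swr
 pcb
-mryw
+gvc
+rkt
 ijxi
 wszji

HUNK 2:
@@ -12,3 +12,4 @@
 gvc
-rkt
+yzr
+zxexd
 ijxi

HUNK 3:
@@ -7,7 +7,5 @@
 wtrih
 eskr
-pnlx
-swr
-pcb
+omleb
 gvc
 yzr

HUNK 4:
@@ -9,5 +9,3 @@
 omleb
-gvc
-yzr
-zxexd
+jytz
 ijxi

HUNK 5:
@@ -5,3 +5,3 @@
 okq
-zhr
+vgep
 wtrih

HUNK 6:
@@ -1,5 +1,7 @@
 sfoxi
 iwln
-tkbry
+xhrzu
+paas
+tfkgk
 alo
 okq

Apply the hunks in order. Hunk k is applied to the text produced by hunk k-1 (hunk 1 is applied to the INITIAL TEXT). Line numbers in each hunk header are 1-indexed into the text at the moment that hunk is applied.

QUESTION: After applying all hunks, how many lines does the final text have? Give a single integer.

Hunk 1: at line 10 remove [mryw] add [gvc,rkt] -> 15 lines: sfoxi iwln tkbry alo okq zhr wtrih eskr pnlx swr pcb gvc rkt ijxi wszji
Hunk 2: at line 12 remove [rkt] add [yzr,zxexd] -> 16 lines: sfoxi iwln tkbry alo okq zhr wtrih eskr pnlx swr pcb gvc yzr zxexd ijxi wszji
Hunk 3: at line 7 remove [pnlx,swr,pcb] add [omleb] -> 14 lines: sfoxi iwln tkbry alo okq zhr wtrih eskr omleb gvc yzr zxexd ijxi wszji
Hunk 4: at line 9 remove [gvc,yzr,zxexd] add [jytz] -> 12 lines: sfoxi iwln tkbry alo okq zhr wtrih eskr omleb jytz ijxi wszji
Hunk 5: at line 5 remove [zhr] add [vgep] -> 12 lines: sfoxi iwln tkbry alo okq vgep wtrih eskr omleb jytz ijxi wszji
Hunk 6: at line 1 remove [tkbry] add [xhrzu,paas,tfkgk] -> 14 lines: sfoxi iwln xhrzu paas tfkgk alo okq vgep wtrih eskr omleb jytz ijxi wszji
Final line count: 14

Answer: 14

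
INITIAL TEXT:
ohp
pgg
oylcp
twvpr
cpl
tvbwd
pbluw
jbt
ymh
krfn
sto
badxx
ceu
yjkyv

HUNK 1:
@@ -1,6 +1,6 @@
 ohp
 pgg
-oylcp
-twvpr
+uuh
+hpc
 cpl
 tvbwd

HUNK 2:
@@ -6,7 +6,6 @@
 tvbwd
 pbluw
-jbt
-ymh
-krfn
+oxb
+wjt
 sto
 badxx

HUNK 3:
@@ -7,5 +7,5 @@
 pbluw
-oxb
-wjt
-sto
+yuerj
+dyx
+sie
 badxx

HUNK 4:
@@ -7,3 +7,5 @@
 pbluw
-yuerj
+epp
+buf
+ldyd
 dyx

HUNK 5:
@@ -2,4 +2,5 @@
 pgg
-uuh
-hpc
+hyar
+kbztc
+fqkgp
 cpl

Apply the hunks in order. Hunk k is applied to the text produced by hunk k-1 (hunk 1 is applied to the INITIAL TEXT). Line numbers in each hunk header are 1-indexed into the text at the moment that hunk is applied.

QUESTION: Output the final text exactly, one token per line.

Answer: ohp
pgg
hyar
kbztc
fqkgp
cpl
tvbwd
pbluw
epp
buf
ldyd
dyx
sie
badxx
ceu
yjkyv

Derivation:
Hunk 1: at line 1 remove [oylcp,twvpr] add [uuh,hpc] -> 14 lines: ohp pgg uuh hpc cpl tvbwd pbluw jbt ymh krfn sto badxx ceu yjkyv
Hunk 2: at line 6 remove [jbt,ymh,krfn] add [oxb,wjt] -> 13 lines: ohp pgg uuh hpc cpl tvbwd pbluw oxb wjt sto badxx ceu yjkyv
Hunk 3: at line 7 remove [oxb,wjt,sto] add [yuerj,dyx,sie] -> 13 lines: ohp pgg uuh hpc cpl tvbwd pbluw yuerj dyx sie badxx ceu yjkyv
Hunk 4: at line 7 remove [yuerj] add [epp,buf,ldyd] -> 15 lines: ohp pgg uuh hpc cpl tvbwd pbluw epp buf ldyd dyx sie badxx ceu yjkyv
Hunk 5: at line 2 remove [uuh,hpc] add [hyar,kbztc,fqkgp] -> 16 lines: ohp pgg hyar kbztc fqkgp cpl tvbwd pbluw epp buf ldyd dyx sie badxx ceu yjkyv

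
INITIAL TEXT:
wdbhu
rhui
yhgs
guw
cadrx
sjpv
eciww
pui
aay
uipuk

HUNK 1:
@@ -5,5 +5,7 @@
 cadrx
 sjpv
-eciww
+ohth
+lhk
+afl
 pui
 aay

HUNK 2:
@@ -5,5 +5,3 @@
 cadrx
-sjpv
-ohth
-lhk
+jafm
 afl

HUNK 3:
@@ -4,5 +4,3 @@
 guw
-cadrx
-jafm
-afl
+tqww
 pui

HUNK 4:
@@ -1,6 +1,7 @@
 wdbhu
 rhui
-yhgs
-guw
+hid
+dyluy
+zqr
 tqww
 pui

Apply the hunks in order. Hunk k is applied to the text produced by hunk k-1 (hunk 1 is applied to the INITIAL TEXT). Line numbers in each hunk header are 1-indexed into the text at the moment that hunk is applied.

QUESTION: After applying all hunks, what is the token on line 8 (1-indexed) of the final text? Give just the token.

Hunk 1: at line 5 remove [eciww] add [ohth,lhk,afl] -> 12 lines: wdbhu rhui yhgs guw cadrx sjpv ohth lhk afl pui aay uipuk
Hunk 2: at line 5 remove [sjpv,ohth,lhk] add [jafm] -> 10 lines: wdbhu rhui yhgs guw cadrx jafm afl pui aay uipuk
Hunk 3: at line 4 remove [cadrx,jafm,afl] add [tqww] -> 8 lines: wdbhu rhui yhgs guw tqww pui aay uipuk
Hunk 4: at line 1 remove [yhgs,guw] add [hid,dyluy,zqr] -> 9 lines: wdbhu rhui hid dyluy zqr tqww pui aay uipuk
Final line 8: aay

Answer: aay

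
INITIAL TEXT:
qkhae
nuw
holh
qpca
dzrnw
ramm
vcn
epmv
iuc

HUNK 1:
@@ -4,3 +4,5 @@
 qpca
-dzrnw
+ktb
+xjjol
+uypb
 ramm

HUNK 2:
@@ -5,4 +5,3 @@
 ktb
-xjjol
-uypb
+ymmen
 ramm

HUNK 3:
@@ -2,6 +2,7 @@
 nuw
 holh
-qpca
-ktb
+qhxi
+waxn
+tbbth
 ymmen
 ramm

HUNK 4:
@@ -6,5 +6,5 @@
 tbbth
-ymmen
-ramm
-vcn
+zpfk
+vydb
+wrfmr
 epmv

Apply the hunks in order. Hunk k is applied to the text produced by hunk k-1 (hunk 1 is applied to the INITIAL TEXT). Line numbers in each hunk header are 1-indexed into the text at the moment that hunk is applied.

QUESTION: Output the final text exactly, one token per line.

Hunk 1: at line 4 remove [dzrnw] add [ktb,xjjol,uypb] -> 11 lines: qkhae nuw holh qpca ktb xjjol uypb ramm vcn epmv iuc
Hunk 2: at line 5 remove [xjjol,uypb] add [ymmen] -> 10 lines: qkhae nuw holh qpca ktb ymmen ramm vcn epmv iuc
Hunk 3: at line 2 remove [qpca,ktb] add [qhxi,waxn,tbbth] -> 11 lines: qkhae nuw holh qhxi waxn tbbth ymmen ramm vcn epmv iuc
Hunk 4: at line 6 remove [ymmen,ramm,vcn] add [zpfk,vydb,wrfmr] -> 11 lines: qkhae nuw holh qhxi waxn tbbth zpfk vydb wrfmr epmv iuc

Answer: qkhae
nuw
holh
qhxi
waxn
tbbth
zpfk
vydb
wrfmr
epmv
iuc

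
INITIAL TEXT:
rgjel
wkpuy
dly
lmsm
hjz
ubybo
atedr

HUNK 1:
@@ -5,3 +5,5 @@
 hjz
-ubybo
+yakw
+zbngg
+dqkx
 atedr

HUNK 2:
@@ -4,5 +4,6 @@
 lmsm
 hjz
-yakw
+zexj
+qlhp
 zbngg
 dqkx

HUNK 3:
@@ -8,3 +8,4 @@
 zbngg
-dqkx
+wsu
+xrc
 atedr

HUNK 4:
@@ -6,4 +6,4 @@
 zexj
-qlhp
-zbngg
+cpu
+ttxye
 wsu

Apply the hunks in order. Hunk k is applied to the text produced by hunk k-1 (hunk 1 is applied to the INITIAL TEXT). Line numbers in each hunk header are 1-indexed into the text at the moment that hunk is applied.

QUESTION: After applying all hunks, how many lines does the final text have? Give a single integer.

Hunk 1: at line 5 remove [ubybo] add [yakw,zbngg,dqkx] -> 9 lines: rgjel wkpuy dly lmsm hjz yakw zbngg dqkx atedr
Hunk 2: at line 4 remove [yakw] add [zexj,qlhp] -> 10 lines: rgjel wkpuy dly lmsm hjz zexj qlhp zbngg dqkx atedr
Hunk 3: at line 8 remove [dqkx] add [wsu,xrc] -> 11 lines: rgjel wkpuy dly lmsm hjz zexj qlhp zbngg wsu xrc atedr
Hunk 4: at line 6 remove [qlhp,zbngg] add [cpu,ttxye] -> 11 lines: rgjel wkpuy dly lmsm hjz zexj cpu ttxye wsu xrc atedr
Final line count: 11

Answer: 11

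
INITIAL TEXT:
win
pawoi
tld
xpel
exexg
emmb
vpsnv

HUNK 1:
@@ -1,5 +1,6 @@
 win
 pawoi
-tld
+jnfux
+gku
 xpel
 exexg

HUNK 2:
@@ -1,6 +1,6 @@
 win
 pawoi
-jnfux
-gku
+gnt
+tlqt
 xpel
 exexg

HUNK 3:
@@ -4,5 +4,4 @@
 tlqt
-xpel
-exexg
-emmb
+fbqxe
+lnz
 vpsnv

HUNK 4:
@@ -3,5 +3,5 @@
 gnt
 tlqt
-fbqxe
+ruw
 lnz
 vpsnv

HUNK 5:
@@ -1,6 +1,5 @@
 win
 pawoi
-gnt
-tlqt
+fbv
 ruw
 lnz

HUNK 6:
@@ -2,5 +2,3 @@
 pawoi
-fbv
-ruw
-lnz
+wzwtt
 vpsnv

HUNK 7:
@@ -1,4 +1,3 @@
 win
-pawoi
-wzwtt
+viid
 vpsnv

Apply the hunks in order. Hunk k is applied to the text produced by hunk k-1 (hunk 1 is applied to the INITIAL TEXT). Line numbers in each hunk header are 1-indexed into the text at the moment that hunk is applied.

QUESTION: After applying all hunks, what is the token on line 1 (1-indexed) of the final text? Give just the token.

Answer: win

Derivation:
Hunk 1: at line 1 remove [tld] add [jnfux,gku] -> 8 lines: win pawoi jnfux gku xpel exexg emmb vpsnv
Hunk 2: at line 1 remove [jnfux,gku] add [gnt,tlqt] -> 8 lines: win pawoi gnt tlqt xpel exexg emmb vpsnv
Hunk 3: at line 4 remove [xpel,exexg,emmb] add [fbqxe,lnz] -> 7 lines: win pawoi gnt tlqt fbqxe lnz vpsnv
Hunk 4: at line 3 remove [fbqxe] add [ruw] -> 7 lines: win pawoi gnt tlqt ruw lnz vpsnv
Hunk 5: at line 1 remove [gnt,tlqt] add [fbv] -> 6 lines: win pawoi fbv ruw lnz vpsnv
Hunk 6: at line 2 remove [fbv,ruw,lnz] add [wzwtt] -> 4 lines: win pawoi wzwtt vpsnv
Hunk 7: at line 1 remove [pawoi,wzwtt] add [viid] -> 3 lines: win viid vpsnv
Final line 1: win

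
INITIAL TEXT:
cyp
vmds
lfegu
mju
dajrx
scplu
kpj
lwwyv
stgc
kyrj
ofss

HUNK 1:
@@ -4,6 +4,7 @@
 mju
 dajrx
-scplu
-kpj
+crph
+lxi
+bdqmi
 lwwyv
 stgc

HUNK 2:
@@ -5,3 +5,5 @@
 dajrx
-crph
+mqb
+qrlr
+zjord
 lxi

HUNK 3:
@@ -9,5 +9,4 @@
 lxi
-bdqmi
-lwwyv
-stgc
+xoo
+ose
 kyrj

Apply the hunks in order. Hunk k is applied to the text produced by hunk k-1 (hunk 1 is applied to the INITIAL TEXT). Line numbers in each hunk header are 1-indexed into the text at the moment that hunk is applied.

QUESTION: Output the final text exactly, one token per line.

Hunk 1: at line 4 remove [scplu,kpj] add [crph,lxi,bdqmi] -> 12 lines: cyp vmds lfegu mju dajrx crph lxi bdqmi lwwyv stgc kyrj ofss
Hunk 2: at line 5 remove [crph] add [mqb,qrlr,zjord] -> 14 lines: cyp vmds lfegu mju dajrx mqb qrlr zjord lxi bdqmi lwwyv stgc kyrj ofss
Hunk 3: at line 9 remove [bdqmi,lwwyv,stgc] add [xoo,ose] -> 13 lines: cyp vmds lfegu mju dajrx mqb qrlr zjord lxi xoo ose kyrj ofss

Answer: cyp
vmds
lfegu
mju
dajrx
mqb
qrlr
zjord
lxi
xoo
ose
kyrj
ofss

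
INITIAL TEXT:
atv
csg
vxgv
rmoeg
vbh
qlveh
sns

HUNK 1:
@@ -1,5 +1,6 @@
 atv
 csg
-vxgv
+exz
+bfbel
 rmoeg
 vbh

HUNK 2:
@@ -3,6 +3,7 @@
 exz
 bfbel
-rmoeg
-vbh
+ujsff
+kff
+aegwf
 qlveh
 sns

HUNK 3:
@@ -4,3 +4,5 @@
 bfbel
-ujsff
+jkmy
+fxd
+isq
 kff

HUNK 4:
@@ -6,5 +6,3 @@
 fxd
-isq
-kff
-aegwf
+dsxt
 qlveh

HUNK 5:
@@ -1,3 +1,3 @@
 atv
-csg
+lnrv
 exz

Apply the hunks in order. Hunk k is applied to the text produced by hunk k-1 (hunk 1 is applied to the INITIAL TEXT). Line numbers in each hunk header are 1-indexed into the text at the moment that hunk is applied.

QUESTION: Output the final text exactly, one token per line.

Hunk 1: at line 1 remove [vxgv] add [exz,bfbel] -> 8 lines: atv csg exz bfbel rmoeg vbh qlveh sns
Hunk 2: at line 3 remove [rmoeg,vbh] add [ujsff,kff,aegwf] -> 9 lines: atv csg exz bfbel ujsff kff aegwf qlveh sns
Hunk 3: at line 4 remove [ujsff] add [jkmy,fxd,isq] -> 11 lines: atv csg exz bfbel jkmy fxd isq kff aegwf qlveh sns
Hunk 4: at line 6 remove [isq,kff,aegwf] add [dsxt] -> 9 lines: atv csg exz bfbel jkmy fxd dsxt qlveh sns
Hunk 5: at line 1 remove [csg] add [lnrv] -> 9 lines: atv lnrv exz bfbel jkmy fxd dsxt qlveh sns

Answer: atv
lnrv
exz
bfbel
jkmy
fxd
dsxt
qlveh
sns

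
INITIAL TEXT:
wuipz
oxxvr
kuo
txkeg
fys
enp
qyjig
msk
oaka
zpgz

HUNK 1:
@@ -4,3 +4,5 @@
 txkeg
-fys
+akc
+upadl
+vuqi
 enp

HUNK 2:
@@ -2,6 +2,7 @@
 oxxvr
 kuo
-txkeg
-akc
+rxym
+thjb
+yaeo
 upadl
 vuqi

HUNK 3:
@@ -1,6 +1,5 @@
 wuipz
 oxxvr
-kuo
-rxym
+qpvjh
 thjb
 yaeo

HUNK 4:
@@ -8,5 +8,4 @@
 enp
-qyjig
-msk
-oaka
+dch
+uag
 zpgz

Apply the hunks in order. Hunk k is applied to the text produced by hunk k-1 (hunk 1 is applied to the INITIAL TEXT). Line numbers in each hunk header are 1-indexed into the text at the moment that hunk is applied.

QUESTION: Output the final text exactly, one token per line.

Hunk 1: at line 4 remove [fys] add [akc,upadl,vuqi] -> 12 lines: wuipz oxxvr kuo txkeg akc upadl vuqi enp qyjig msk oaka zpgz
Hunk 2: at line 2 remove [txkeg,akc] add [rxym,thjb,yaeo] -> 13 lines: wuipz oxxvr kuo rxym thjb yaeo upadl vuqi enp qyjig msk oaka zpgz
Hunk 3: at line 1 remove [kuo,rxym] add [qpvjh] -> 12 lines: wuipz oxxvr qpvjh thjb yaeo upadl vuqi enp qyjig msk oaka zpgz
Hunk 4: at line 8 remove [qyjig,msk,oaka] add [dch,uag] -> 11 lines: wuipz oxxvr qpvjh thjb yaeo upadl vuqi enp dch uag zpgz

Answer: wuipz
oxxvr
qpvjh
thjb
yaeo
upadl
vuqi
enp
dch
uag
zpgz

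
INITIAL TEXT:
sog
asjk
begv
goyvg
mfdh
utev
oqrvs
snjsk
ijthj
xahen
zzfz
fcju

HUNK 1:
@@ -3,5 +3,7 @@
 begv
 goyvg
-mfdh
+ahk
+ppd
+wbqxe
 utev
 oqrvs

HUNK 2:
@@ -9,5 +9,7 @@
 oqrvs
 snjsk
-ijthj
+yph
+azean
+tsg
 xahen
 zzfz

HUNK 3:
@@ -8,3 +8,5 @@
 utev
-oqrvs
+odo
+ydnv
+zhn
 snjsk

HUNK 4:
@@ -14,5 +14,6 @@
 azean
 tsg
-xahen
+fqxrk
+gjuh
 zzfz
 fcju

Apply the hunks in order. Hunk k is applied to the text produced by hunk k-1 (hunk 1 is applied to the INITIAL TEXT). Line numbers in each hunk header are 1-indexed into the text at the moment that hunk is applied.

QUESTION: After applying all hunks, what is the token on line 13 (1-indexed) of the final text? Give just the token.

Answer: yph

Derivation:
Hunk 1: at line 3 remove [mfdh] add [ahk,ppd,wbqxe] -> 14 lines: sog asjk begv goyvg ahk ppd wbqxe utev oqrvs snjsk ijthj xahen zzfz fcju
Hunk 2: at line 9 remove [ijthj] add [yph,azean,tsg] -> 16 lines: sog asjk begv goyvg ahk ppd wbqxe utev oqrvs snjsk yph azean tsg xahen zzfz fcju
Hunk 3: at line 8 remove [oqrvs] add [odo,ydnv,zhn] -> 18 lines: sog asjk begv goyvg ahk ppd wbqxe utev odo ydnv zhn snjsk yph azean tsg xahen zzfz fcju
Hunk 4: at line 14 remove [xahen] add [fqxrk,gjuh] -> 19 lines: sog asjk begv goyvg ahk ppd wbqxe utev odo ydnv zhn snjsk yph azean tsg fqxrk gjuh zzfz fcju
Final line 13: yph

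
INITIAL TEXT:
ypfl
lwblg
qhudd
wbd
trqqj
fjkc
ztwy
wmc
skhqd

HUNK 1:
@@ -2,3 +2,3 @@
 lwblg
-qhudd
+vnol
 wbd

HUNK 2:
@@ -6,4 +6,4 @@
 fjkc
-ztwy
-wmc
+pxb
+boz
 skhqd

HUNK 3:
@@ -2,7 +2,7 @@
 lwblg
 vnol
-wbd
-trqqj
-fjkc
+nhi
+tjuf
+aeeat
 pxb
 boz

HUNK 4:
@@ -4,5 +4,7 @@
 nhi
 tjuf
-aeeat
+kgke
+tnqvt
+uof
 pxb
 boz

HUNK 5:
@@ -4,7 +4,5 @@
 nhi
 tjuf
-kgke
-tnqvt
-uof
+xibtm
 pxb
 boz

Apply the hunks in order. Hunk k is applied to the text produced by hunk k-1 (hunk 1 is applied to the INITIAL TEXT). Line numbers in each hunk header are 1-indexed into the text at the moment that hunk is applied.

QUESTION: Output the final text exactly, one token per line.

Hunk 1: at line 2 remove [qhudd] add [vnol] -> 9 lines: ypfl lwblg vnol wbd trqqj fjkc ztwy wmc skhqd
Hunk 2: at line 6 remove [ztwy,wmc] add [pxb,boz] -> 9 lines: ypfl lwblg vnol wbd trqqj fjkc pxb boz skhqd
Hunk 3: at line 2 remove [wbd,trqqj,fjkc] add [nhi,tjuf,aeeat] -> 9 lines: ypfl lwblg vnol nhi tjuf aeeat pxb boz skhqd
Hunk 4: at line 4 remove [aeeat] add [kgke,tnqvt,uof] -> 11 lines: ypfl lwblg vnol nhi tjuf kgke tnqvt uof pxb boz skhqd
Hunk 5: at line 4 remove [kgke,tnqvt,uof] add [xibtm] -> 9 lines: ypfl lwblg vnol nhi tjuf xibtm pxb boz skhqd

Answer: ypfl
lwblg
vnol
nhi
tjuf
xibtm
pxb
boz
skhqd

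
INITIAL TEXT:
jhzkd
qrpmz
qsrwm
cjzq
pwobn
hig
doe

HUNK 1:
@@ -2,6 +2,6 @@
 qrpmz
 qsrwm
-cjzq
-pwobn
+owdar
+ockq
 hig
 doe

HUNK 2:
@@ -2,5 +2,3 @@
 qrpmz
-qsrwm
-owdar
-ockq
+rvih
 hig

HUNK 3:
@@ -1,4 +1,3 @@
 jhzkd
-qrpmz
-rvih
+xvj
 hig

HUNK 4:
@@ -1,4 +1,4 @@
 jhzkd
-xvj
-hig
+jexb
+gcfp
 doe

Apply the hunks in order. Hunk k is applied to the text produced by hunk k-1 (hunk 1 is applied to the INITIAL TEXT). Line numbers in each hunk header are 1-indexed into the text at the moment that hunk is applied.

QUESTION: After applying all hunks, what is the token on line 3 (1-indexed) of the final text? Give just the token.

Hunk 1: at line 2 remove [cjzq,pwobn] add [owdar,ockq] -> 7 lines: jhzkd qrpmz qsrwm owdar ockq hig doe
Hunk 2: at line 2 remove [qsrwm,owdar,ockq] add [rvih] -> 5 lines: jhzkd qrpmz rvih hig doe
Hunk 3: at line 1 remove [qrpmz,rvih] add [xvj] -> 4 lines: jhzkd xvj hig doe
Hunk 4: at line 1 remove [xvj,hig] add [jexb,gcfp] -> 4 lines: jhzkd jexb gcfp doe
Final line 3: gcfp

Answer: gcfp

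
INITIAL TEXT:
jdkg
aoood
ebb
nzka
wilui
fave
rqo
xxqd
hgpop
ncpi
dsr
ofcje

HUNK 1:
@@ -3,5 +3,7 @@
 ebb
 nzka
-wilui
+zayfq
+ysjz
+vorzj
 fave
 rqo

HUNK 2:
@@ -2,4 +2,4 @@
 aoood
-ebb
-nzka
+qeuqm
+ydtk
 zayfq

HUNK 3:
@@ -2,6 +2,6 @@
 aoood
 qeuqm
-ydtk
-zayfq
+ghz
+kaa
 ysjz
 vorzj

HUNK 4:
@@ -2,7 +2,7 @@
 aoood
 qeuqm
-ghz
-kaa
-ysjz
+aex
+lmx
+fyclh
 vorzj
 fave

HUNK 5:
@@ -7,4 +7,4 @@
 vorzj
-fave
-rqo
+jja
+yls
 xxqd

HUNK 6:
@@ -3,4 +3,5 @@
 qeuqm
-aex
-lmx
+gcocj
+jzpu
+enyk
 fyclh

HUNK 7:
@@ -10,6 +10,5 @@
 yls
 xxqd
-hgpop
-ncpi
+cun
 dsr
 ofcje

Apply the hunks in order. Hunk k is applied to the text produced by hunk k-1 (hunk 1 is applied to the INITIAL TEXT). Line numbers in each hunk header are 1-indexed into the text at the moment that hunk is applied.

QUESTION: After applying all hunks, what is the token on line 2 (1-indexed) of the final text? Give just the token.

Answer: aoood

Derivation:
Hunk 1: at line 3 remove [wilui] add [zayfq,ysjz,vorzj] -> 14 lines: jdkg aoood ebb nzka zayfq ysjz vorzj fave rqo xxqd hgpop ncpi dsr ofcje
Hunk 2: at line 2 remove [ebb,nzka] add [qeuqm,ydtk] -> 14 lines: jdkg aoood qeuqm ydtk zayfq ysjz vorzj fave rqo xxqd hgpop ncpi dsr ofcje
Hunk 3: at line 2 remove [ydtk,zayfq] add [ghz,kaa] -> 14 lines: jdkg aoood qeuqm ghz kaa ysjz vorzj fave rqo xxqd hgpop ncpi dsr ofcje
Hunk 4: at line 2 remove [ghz,kaa,ysjz] add [aex,lmx,fyclh] -> 14 lines: jdkg aoood qeuqm aex lmx fyclh vorzj fave rqo xxqd hgpop ncpi dsr ofcje
Hunk 5: at line 7 remove [fave,rqo] add [jja,yls] -> 14 lines: jdkg aoood qeuqm aex lmx fyclh vorzj jja yls xxqd hgpop ncpi dsr ofcje
Hunk 6: at line 3 remove [aex,lmx] add [gcocj,jzpu,enyk] -> 15 lines: jdkg aoood qeuqm gcocj jzpu enyk fyclh vorzj jja yls xxqd hgpop ncpi dsr ofcje
Hunk 7: at line 10 remove [hgpop,ncpi] add [cun] -> 14 lines: jdkg aoood qeuqm gcocj jzpu enyk fyclh vorzj jja yls xxqd cun dsr ofcje
Final line 2: aoood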